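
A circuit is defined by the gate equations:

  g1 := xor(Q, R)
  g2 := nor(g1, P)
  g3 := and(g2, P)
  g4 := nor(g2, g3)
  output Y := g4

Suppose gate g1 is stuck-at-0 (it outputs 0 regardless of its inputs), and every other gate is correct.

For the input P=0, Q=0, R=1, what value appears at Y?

Propagate with g1 forced: g1=0 [stuck-at-0], g2=1, g3=0, g4=0.
So Y = 0. (Without the fault it would be 1.)

0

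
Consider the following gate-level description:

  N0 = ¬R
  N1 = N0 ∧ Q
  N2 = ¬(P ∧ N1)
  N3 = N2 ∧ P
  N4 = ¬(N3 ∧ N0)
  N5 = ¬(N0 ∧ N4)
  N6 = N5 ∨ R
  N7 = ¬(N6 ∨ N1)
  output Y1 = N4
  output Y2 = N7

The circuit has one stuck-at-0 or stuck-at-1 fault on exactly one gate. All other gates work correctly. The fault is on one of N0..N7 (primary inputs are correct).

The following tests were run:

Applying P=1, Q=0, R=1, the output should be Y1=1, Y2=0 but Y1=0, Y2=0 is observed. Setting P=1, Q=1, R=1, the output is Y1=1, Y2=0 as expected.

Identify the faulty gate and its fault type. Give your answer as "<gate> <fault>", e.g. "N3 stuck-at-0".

N0 stuck-at-1

Fault-free values for test 1 (P=1, Q=0, R=1): N0=0, N1=0, N2=1, N3=1, N4=1, N5=1, N6=1, N7=0, giving Y1=1, Y2=0. Observed Y1=0, Y2=0.
Test 1: faults giving observed Y1=0, Y2=0 are {N0 stuck-at-1, N4 stuck-at-0}.
Test 2 (P=1, Q=1, R=1): fault-free N0=0, N1=0, N2=1, N3=1, N4=1, N5=1, N6=1, N7=0 → Y1=1, Y2=0; observed Y1=1, Y2=0. Eliminates N4 stuck-at-0.
Only N0 stuck-at-1 is consistent with every test.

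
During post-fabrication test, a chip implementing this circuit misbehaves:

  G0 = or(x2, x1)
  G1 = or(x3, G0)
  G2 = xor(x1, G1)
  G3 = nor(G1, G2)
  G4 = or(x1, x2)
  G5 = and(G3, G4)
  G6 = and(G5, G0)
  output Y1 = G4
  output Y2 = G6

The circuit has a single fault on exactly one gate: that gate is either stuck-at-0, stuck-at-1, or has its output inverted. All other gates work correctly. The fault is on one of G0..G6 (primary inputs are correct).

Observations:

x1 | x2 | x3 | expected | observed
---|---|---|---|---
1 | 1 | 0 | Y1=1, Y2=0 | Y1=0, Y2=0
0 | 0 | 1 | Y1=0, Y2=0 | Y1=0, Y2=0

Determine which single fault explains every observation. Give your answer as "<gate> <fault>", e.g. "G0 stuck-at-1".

G4 stuck-at-0

Fault-free values for test 1 (x1=1, x2=1, x3=0): G0=1, G1=1, G2=0, G3=0, G4=1, G5=0, G6=0, giving Y1=1, Y2=0. Observed Y1=0, Y2=0.
Test 1: faults giving observed Y1=0, Y2=0 are {G4 stuck-at-0, G4 inverted output}.
Test 2 (x1=0, x2=0, x3=1): fault-free G0=0, G1=1, G2=1, G3=0, G4=0, G5=0, G6=0 → Y1=0, Y2=0; observed Y1=0, Y2=0. Eliminates G4 inverted output.
Only G4 stuck-at-0 is consistent with every test.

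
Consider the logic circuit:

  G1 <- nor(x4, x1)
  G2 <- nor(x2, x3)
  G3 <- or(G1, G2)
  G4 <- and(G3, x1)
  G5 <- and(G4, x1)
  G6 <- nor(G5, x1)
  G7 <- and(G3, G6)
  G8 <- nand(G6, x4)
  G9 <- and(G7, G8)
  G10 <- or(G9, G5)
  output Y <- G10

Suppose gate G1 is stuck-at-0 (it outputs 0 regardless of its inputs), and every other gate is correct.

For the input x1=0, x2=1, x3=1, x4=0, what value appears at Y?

0

Propagate with G1 forced: G1=0 [stuck-at-0], G2=0, G3=0, G4=0, G5=0, G6=1, G7=0, G8=1, G9=0, G10=0.
So Y = 0. (Without the fault it would be 1.)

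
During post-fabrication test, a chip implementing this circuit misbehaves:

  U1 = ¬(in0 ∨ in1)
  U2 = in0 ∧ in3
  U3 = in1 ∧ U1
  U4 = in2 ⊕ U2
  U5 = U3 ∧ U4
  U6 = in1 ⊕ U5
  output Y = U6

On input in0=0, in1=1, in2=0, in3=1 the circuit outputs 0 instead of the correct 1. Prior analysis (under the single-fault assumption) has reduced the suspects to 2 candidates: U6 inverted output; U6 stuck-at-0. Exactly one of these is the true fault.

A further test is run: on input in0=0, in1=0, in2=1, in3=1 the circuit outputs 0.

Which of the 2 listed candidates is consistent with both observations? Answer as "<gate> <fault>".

Evaluate each candidate on input in0=0, in1=0, in2=1, in3=1:
  U6 inverted output: U1=1, U2=0, U3=0, U4=1, U5=0, U6=1 [inverted output] → 1 — eliminated
  U6 stuck-at-0: U1=1, U2=0, U3=0, U4=1, U5=0, U6=0 [stuck-at-0] → 0 — matches
Only U6 stuck-at-0 reproduces the observed 0.

U6 stuck-at-0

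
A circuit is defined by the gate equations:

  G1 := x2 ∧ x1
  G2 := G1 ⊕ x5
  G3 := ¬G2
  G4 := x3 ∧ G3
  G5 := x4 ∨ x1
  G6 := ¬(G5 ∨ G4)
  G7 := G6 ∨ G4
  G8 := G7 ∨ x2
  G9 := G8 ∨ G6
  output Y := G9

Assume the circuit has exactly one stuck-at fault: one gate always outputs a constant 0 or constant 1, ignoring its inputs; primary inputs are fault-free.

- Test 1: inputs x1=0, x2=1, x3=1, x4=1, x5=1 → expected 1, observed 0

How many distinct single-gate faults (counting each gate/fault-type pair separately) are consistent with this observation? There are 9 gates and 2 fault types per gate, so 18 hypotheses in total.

2

Fault-free: G1=0, G2=1, G3=0, G4=0, G5=1, G6=0, G7=0, G8=1, G9=1 → 1. Observed 0.
  G1: none of the 2 fault types match ✗
  G2: none of the 2 fault types match ✗
  G3: none of the 2 fault types match ✗
  G4: none of the 2 fault types match ✗
  G5: none of the 2 fault types match ✗
  G6: none of the 2 fault types match ✗
  G7: none of the 2 fault types match ✗
  G8: stuck-at-0 ✓; others ✗
  G9: stuck-at-0 ✓; others ✗
Consistent faults: {G8 stuck-at-0, G9 stuck-at-0} — 2 in all.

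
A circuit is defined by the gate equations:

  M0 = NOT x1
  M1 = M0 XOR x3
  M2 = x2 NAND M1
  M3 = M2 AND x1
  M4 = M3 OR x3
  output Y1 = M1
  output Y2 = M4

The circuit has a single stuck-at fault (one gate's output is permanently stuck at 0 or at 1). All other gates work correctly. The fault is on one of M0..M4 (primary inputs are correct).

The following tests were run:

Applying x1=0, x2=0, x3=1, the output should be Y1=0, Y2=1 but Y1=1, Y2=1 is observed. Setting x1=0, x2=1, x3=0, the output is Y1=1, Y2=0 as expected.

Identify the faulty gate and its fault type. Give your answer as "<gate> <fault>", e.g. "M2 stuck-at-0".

Fault-free values for test 1 (x1=0, x2=0, x3=1): M0=1, M1=0, M2=1, M3=0, M4=1, giving Y1=0, Y2=1. Observed Y1=1, Y2=1.
Test 1: faults giving observed Y1=1, Y2=1 are {M0 stuck-at-0, M1 stuck-at-1}.
Test 2 (x1=0, x2=1, x3=0): fault-free M0=1, M1=1, M2=0, M3=0, M4=0 → Y1=1, Y2=0; observed Y1=1, Y2=0. Eliminates M0 stuck-at-0.
Only M1 stuck-at-1 is consistent with every test.

M1 stuck-at-1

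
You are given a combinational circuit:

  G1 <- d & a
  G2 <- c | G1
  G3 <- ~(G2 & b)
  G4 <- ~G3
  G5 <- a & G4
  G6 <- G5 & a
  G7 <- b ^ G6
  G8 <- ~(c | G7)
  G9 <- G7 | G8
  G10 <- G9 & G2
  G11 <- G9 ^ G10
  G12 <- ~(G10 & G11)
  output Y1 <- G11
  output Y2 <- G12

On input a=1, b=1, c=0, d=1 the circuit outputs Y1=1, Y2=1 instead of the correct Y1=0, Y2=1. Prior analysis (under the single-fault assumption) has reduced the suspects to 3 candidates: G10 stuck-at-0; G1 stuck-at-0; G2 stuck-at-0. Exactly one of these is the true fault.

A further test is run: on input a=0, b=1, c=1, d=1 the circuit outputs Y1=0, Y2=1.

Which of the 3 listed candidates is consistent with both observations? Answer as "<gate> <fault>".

G1 stuck-at-0

Evaluate each candidate on input a=0, b=1, c=1, d=1:
  G10 stuck-at-0: G1=0, G2=1, G3=0, G4=1, G5=0, G6=0, G7=1, G8=0, G9=1, G10=0 [stuck-at-0], G11=1, G12=1 → Y1=1, Y2=1 — eliminated
  G1 stuck-at-0: G1=0 [stuck-at-0], G2=1, G3=0, G4=1, G5=0, G6=0, G7=1, G8=0, G9=1, G10=1, G11=0, G12=1 → Y1=0, Y2=1 — matches
  G2 stuck-at-0: G1=0, G2=0 [stuck-at-0], G3=1, G4=0, G5=0, G6=0, G7=1, G8=0, G9=1, G10=0, G11=1, G12=1 → Y1=1, Y2=1 — eliminated
Only G1 stuck-at-0 reproduces the observed Y1=0, Y2=1.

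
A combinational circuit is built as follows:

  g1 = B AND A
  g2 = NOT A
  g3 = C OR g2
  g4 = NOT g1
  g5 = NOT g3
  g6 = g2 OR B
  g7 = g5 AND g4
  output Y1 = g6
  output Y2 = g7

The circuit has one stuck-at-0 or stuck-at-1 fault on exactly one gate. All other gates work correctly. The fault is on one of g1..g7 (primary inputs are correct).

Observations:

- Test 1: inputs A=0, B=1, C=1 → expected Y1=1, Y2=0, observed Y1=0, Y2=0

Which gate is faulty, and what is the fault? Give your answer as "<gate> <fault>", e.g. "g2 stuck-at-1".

g6 stuck-at-0

Fault-free values for test 1 (A=0, B=1, C=1): g1=0, g2=1, g3=1, g4=1, g5=0, g6=1, g7=0, giving Y1=1, Y2=0. Observed Y1=0, Y2=0.
Test 1: faults giving observed Y1=0, Y2=0 are {g6 stuck-at-0}.
Only g6 stuck-at-0 is consistent with every test.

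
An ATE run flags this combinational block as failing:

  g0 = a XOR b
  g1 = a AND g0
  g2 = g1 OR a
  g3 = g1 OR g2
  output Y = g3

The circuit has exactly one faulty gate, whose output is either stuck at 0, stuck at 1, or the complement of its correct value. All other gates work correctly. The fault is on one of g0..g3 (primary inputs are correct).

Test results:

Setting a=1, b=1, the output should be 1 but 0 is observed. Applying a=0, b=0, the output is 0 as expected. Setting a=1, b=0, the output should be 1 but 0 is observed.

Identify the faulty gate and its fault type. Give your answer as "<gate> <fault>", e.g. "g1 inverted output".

g3 stuck-at-0

Fault-free values for test 1 (a=1, b=1): g0=0, g1=0, g2=1, g3=1, giving Y=1. Observed 0.
Test 1: faults giving observed 0 are {g2 stuck-at-0, g2 inverted output, g3 stuck-at-0, g3 inverted output}.
Test 2 (a=0, b=0): fault-free g0=0, g1=0, g2=0, g3=0 → 0; observed 0. Eliminates g2 inverted output, g3 inverted output.
Test 3 (a=1, b=0): fault-free g0=1, g1=1, g2=1, g3=1 → 1; observed 0. Eliminates g2 stuck-at-0.
Only g3 stuck-at-0 is consistent with every test.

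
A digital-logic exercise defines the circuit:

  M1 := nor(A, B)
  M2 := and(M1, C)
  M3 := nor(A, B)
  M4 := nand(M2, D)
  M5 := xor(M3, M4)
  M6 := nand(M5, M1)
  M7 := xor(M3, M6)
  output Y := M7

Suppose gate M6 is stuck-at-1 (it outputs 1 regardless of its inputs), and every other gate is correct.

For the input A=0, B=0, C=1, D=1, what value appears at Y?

Propagate with M6 forced: M1=1, M2=1, M3=1, M4=0, M5=1, M6=1 [stuck-at-1], M7=0.
So Y = 0. (Without the fault it would be 1.)

0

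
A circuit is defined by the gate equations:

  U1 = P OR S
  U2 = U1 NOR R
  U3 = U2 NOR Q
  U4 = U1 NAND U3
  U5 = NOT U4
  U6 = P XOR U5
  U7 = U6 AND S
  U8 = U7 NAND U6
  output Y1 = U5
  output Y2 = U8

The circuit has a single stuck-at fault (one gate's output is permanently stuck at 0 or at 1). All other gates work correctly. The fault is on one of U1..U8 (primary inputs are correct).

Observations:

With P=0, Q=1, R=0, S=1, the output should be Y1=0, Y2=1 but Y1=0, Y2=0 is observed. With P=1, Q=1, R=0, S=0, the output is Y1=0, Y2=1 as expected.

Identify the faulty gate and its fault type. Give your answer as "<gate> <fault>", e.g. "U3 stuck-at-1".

U6 stuck-at-1

Fault-free values for test 1 (P=0, Q=1, R=0, S=1): U1=1, U2=0, U3=0, U4=1, U5=0, U6=0, U7=0, U8=1, giving Y1=0, Y2=1. Observed Y1=0, Y2=0.
Test 1: faults giving observed Y1=0, Y2=0 are {U6 stuck-at-1, U8 stuck-at-0}.
Test 2 (P=1, Q=1, R=0, S=0): fault-free U1=1, U2=0, U3=0, U4=1, U5=0, U6=1, U7=0, U8=1 → Y1=0, Y2=1; observed Y1=0, Y2=1. Eliminates U8 stuck-at-0.
Only U6 stuck-at-1 is consistent with every test.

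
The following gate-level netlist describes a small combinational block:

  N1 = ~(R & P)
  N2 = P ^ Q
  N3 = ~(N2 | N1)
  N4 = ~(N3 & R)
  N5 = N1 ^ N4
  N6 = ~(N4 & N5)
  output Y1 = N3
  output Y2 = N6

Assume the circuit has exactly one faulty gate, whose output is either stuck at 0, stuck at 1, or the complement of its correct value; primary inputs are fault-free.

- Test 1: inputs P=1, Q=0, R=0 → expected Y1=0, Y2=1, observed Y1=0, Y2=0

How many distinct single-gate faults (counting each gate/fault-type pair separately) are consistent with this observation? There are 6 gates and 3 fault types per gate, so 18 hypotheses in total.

Fault-free: N1=1, N2=1, N3=0, N4=1, N5=0, N6=1 → Y1=0, Y2=1. Observed Y1=0, Y2=0.
  N1: stuck-at-0, inverted output ✓; others ✗
  N2: none of the 3 fault types match ✗
  N3: none of the 3 fault types match ✗
  N4: none of the 3 fault types match ✗
  N5: stuck-at-1, inverted output ✓; others ✗
  N6: stuck-at-0, inverted output ✓; others ✗
Consistent faults: {N1 stuck-at-0, N1 inverted output, N5 stuck-at-1, N5 inverted output, N6 stuck-at-0, N6 inverted output} — 6 in all.

6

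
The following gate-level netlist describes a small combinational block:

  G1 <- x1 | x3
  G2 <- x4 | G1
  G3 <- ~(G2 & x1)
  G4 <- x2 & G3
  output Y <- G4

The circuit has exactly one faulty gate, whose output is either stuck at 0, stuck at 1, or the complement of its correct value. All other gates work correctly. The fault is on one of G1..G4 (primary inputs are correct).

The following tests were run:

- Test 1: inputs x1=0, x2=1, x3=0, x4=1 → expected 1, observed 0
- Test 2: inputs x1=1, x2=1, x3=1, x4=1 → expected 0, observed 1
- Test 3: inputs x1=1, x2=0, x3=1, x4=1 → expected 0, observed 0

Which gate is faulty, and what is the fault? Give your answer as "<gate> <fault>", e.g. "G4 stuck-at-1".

G3 inverted output

Fault-free values for test 1 (x1=0, x2=1, x3=0, x4=1): G1=0, G2=1, G3=1, G4=1, giving Y=1. Observed 0.
Test 1: faults giving observed 0 are {G3 stuck-at-0, G3 inverted output, G4 stuck-at-0, G4 inverted output}.
Test 2 (x1=1, x2=1, x3=1, x4=1): fault-free G1=1, G2=1, G3=0, G4=0 → 0; observed 1. Eliminates G3 stuck-at-0, G4 stuck-at-0.
Test 3 (x1=1, x2=0, x3=1, x4=1): fault-free G1=1, G2=1, G3=0, G4=0 → 0; observed 0. Eliminates G4 inverted output.
Only G3 inverted output is consistent with every test.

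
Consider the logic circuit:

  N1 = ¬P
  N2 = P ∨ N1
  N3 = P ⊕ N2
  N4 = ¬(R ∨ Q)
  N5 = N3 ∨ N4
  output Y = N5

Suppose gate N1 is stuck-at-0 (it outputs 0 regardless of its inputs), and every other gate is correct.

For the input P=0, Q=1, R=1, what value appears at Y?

Propagate with N1 forced: N1=0 [stuck-at-0], N2=0, N3=0, N4=0, N5=0.
So Y = 0. (Without the fault it would be 1.)

0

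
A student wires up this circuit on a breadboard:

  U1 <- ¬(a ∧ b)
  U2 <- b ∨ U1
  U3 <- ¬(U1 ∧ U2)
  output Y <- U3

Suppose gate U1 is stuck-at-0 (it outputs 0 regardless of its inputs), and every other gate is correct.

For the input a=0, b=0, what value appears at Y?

1

Propagate with U1 forced: U1=0 [stuck-at-0], U2=0, U3=1.
So Y = 1. (Without the fault it would be 0.)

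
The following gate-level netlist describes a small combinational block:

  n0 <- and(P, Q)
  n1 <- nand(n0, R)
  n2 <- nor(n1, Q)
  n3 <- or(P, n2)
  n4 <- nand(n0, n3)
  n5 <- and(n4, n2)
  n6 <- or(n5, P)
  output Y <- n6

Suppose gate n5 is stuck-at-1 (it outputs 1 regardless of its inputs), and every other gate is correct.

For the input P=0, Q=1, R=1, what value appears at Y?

Propagate with n5 forced: n0=0, n1=1, n2=0, n3=0, n4=1, n5=1 [stuck-at-1], n6=1.
So Y = 1. (Without the fault it would be 0.)

1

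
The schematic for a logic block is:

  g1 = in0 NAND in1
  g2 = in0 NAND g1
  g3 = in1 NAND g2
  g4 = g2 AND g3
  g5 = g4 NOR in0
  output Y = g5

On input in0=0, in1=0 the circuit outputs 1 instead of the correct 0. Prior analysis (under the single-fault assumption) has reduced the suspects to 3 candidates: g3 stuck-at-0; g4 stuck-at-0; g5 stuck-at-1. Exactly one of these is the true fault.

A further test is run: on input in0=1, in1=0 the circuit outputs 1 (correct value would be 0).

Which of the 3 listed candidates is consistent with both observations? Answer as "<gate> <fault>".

g5 stuck-at-1

Evaluate each candidate on input in0=1, in1=0:
  g3 stuck-at-0: g1=1, g2=0, g3=0 [stuck-at-0], g4=0, g5=0 → 0 — eliminated
  g4 stuck-at-0: g1=1, g2=0, g3=1, g4=0 [stuck-at-0], g5=0 → 0 — eliminated
  g5 stuck-at-1: g1=1, g2=0, g3=1, g4=0, g5=1 [stuck-at-1] → 1 — matches
Only g5 stuck-at-1 reproduces the observed 1.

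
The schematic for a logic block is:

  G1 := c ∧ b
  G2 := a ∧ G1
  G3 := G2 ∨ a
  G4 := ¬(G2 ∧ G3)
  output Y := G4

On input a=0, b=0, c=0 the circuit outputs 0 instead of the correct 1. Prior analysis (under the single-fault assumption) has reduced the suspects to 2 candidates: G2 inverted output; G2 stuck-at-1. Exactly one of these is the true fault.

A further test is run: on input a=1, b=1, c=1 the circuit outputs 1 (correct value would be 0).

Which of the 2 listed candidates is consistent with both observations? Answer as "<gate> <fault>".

G2 inverted output

Evaluate each candidate on input a=1, b=1, c=1:
  G2 inverted output: G1=1, G2=0 [inverted output], G3=1, G4=1 → 1 — matches
  G2 stuck-at-1: G1=1, G2=1 [stuck-at-1], G3=1, G4=0 → 0 — eliminated
Only G2 inverted output reproduces the observed 1.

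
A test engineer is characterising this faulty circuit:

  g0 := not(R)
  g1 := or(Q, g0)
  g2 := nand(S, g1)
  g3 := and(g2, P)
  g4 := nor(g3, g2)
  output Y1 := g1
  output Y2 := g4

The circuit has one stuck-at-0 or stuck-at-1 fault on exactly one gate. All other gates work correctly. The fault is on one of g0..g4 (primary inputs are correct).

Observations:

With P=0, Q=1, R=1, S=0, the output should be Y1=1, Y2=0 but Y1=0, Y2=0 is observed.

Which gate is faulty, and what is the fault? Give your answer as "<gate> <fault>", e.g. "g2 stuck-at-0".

Fault-free values for test 1 (P=0, Q=1, R=1, S=0): g0=0, g1=1, g2=1, g3=0, g4=0, giving Y1=1, Y2=0. Observed Y1=0, Y2=0.
Test 1: faults giving observed Y1=0, Y2=0 are {g1 stuck-at-0}.
Only g1 stuck-at-0 is consistent with every test.

g1 stuck-at-0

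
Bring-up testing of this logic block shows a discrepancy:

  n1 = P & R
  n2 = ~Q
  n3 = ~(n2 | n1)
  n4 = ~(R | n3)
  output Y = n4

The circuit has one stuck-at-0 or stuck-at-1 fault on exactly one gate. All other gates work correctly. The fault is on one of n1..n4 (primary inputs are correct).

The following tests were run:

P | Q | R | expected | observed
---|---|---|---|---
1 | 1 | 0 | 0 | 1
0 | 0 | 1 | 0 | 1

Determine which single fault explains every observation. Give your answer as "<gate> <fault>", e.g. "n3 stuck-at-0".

n4 stuck-at-1

Fault-free values for test 1 (P=1, Q=1, R=0): n1=0, n2=0, n3=1, n4=0, giving Y=0. Observed 1.
Test 1: faults giving observed 1 are {n1 stuck-at-1, n2 stuck-at-1, n3 stuck-at-0, n4 stuck-at-1}.
Test 2 (P=0, Q=0, R=1): fault-free n1=0, n2=1, n3=0, n4=0 → 0; observed 1. Eliminates n1 stuck-at-1, n2 stuck-at-1, n3 stuck-at-0.
Only n4 stuck-at-1 is consistent with every test.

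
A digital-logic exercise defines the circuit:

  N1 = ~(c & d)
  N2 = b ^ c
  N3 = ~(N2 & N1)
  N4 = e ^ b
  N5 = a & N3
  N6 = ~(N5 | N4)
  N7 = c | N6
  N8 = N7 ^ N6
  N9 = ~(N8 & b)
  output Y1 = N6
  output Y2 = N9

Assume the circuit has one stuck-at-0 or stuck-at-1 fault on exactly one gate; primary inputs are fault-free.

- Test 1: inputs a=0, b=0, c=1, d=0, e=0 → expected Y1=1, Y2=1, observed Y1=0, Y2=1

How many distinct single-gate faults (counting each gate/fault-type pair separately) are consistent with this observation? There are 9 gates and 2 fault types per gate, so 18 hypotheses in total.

Fault-free: N1=1, N2=1, N3=0, N4=0, N5=0, N6=1, N7=1, N8=0, N9=1 → Y1=1, Y2=1. Observed Y1=0, Y2=1.
  N1: none of the 2 fault types match ✗
  N2: none of the 2 fault types match ✗
  N3: none of the 2 fault types match ✗
  N4: stuck-at-1 ✓; others ✗
  N5: stuck-at-1 ✓; others ✗
  N6: stuck-at-0 ✓; others ✗
  N7: none of the 2 fault types match ✗
  N8: none of the 2 fault types match ✗
  N9: none of the 2 fault types match ✗
Consistent faults: {N4 stuck-at-1, N5 stuck-at-1, N6 stuck-at-0} — 3 in all.

3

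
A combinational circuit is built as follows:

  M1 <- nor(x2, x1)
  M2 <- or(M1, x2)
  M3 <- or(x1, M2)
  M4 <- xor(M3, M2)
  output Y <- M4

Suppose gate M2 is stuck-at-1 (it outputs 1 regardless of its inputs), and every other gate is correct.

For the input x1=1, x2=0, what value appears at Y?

0

Propagate with M2 forced: M1=0, M2=1 [stuck-at-1], M3=1, M4=0.
So Y = 0. (Without the fault it would be 1.)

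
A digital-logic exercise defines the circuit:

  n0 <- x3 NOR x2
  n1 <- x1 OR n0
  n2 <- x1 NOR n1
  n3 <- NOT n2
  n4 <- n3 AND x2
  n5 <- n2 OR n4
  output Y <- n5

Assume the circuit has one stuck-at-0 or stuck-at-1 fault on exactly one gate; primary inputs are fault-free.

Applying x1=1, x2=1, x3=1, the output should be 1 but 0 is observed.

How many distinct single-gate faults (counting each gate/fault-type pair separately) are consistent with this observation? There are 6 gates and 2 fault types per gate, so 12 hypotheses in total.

Fault-free: n0=0, n1=1, n2=0, n3=1, n4=1, n5=1 → 1. Observed 0.
  n0 stuck-at-0: output 1 ✗
  n0 stuck-at-1: output 1 ✗
  n1 stuck-at-0: output 1 ✗
  n1 stuck-at-1: output 1 ✗
  n2 stuck-at-0: output 1 ✗
  n2 stuck-at-1: output 1 ✗
  n3 stuck-at-0: output 0 ✓
  n3 stuck-at-1: output 1 ✗
  n4 stuck-at-0: output 0 ✓
  n4 stuck-at-1: output 1 ✗
  n5 stuck-at-0: output 0 ✓
  n5 stuck-at-1: output 1 ✗
Consistent faults: {n3 stuck-at-0, n4 stuck-at-0, n5 stuck-at-0} — 3 in all.

3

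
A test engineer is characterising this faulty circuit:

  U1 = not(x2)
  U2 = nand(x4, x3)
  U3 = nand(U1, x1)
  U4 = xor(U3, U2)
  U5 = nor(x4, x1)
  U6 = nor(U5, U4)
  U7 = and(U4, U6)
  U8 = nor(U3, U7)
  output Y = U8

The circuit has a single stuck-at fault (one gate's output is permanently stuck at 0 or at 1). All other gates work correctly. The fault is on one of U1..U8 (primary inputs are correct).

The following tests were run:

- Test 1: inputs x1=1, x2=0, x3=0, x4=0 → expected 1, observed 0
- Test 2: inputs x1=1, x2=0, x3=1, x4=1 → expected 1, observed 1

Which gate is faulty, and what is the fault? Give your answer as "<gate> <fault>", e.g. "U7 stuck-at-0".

U6 stuck-at-1

Fault-free values for test 1 (x1=1, x2=0, x3=0, x4=0): U1=1, U2=1, U3=0, U4=1, U5=0, U6=0, U7=0, U8=1, giving Y=1. Observed 0.
Test 1: faults giving observed 0 are {U1 stuck-at-0, U3 stuck-at-1, U6 stuck-at-1, U7 stuck-at-1, U8 stuck-at-0}.
Test 2 (x1=1, x2=0, x3=1, x4=1): fault-free U1=1, U2=0, U3=0, U4=0, U5=0, U6=1, U7=0, U8=1 → 1; observed 1. Eliminates U1 stuck-at-0, U3 stuck-at-1, U7 stuck-at-1, U8 stuck-at-0.
Only U6 stuck-at-1 is consistent with every test.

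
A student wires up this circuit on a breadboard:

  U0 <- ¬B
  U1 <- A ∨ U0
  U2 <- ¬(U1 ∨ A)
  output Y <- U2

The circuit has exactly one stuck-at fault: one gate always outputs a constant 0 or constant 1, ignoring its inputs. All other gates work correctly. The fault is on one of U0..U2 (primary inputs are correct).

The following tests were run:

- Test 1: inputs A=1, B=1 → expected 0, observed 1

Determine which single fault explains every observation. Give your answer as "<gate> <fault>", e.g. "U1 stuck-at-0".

Fault-free values for test 1 (A=1, B=1): U0=0, U1=1, U2=0, giving Y=0. Observed 1.
Test 1: faults giving observed 1 are {U2 stuck-at-1}.
Only U2 stuck-at-1 is consistent with every test.

U2 stuck-at-1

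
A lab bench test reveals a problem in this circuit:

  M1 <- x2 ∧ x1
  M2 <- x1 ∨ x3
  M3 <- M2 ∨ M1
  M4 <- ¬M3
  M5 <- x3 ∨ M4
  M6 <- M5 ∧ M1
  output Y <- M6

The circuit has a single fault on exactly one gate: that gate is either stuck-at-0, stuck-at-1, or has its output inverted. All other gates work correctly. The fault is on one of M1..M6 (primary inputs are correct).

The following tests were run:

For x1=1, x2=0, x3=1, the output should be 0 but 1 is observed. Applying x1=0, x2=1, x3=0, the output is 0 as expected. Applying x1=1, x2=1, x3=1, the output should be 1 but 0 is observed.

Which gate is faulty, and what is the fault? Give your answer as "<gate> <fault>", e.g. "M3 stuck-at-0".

M1 inverted output

Fault-free values for test 1 (x1=1, x2=0, x3=1): M1=0, M2=1, M3=1, M4=0, M5=1, M6=0, giving Y=0. Observed 1.
Test 1: faults giving observed 1 are {M1 stuck-at-1, M1 inverted output, M6 stuck-at-1, M6 inverted output}.
Test 2 (x1=0, x2=1, x3=0): fault-free M1=0, M2=0, M3=0, M4=1, M5=1, M6=0 → 0; observed 0. Eliminates M6 stuck-at-1, M6 inverted output.
Test 3 (x1=1, x2=1, x3=1): fault-free M1=1, M2=1, M3=1, M4=0, M5=1, M6=1 → 1; observed 0. Eliminates M1 stuck-at-1.
Only M1 inverted output is consistent with every test.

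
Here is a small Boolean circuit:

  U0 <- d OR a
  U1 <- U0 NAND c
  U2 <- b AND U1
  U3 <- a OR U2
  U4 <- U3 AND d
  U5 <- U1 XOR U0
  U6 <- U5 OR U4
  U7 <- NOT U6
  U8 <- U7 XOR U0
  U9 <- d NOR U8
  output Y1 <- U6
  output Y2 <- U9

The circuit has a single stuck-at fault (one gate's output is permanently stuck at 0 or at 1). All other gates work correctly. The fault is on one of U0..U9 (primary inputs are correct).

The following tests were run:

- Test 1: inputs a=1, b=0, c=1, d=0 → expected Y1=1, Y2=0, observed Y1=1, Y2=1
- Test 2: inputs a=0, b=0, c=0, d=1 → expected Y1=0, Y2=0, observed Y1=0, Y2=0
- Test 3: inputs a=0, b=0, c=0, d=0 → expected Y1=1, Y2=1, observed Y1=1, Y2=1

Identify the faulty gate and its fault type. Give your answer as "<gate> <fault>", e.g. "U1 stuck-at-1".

U8 stuck-at-0

Fault-free values for test 1 (a=1, b=0, c=1, d=0): U0=1, U1=0, U2=0, U3=1, U4=0, U5=1, U6=1, U7=0, U8=1, U9=0, giving Y1=1, Y2=0. Observed Y1=1, Y2=1.
Test 1: faults giving observed Y1=1, Y2=1 are {U0 stuck-at-0, U7 stuck-at-1, U8 stuck-at-0, U9 stuck-at-1}.
Test 2 (a=0, b=0, c=0, d=1): fault-free U0=1, U1=1, U2=0, U3=0, U4=0, U5=0, U6=0, U7=1, U8=0, U9=0 → Y1=0, Y2=0; observed Y1=0, Y2=0. Eliminates U0 stuck-at-0, U9 stuck-at-1.
Test 3 (a=0, b=0, c=0, d=0): fault-free U0=0, U1=1, U2=0, U3=0, U4=0, U5=1, U6=1, U7=0, U8=0, U9=1 → Y1=1, Y2=1; observed Y1=1, Y2=1. Eliminates U7 stuck-at-1.
Only U8 stuck-at-0 is consistent with every test.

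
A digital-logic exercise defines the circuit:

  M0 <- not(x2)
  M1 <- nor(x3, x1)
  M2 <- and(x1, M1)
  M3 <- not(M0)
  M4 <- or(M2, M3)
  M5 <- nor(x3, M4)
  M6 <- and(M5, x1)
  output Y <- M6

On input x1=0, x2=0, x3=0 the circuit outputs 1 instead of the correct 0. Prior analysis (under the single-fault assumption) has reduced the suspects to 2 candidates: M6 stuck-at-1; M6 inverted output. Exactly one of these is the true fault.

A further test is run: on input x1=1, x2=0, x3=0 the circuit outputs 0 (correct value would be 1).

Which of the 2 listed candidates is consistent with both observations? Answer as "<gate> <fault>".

Evaluate each candidate on input x1=1, x2=0, x3=0:
  M6 stuck-at-1: M0=1, M1=0, M2=0, M3=0, M4=0, M5=1, M6=1 [stuck-at-1] → 1 — eliminated
  M6 inverted output: M0=1, M1=0, M2=0, M3=0, M4=0, M5=1, M6=0 [inverted output] → 0 — matches
Only M6 inverted output reproduces the observed 0.

M6 inverted output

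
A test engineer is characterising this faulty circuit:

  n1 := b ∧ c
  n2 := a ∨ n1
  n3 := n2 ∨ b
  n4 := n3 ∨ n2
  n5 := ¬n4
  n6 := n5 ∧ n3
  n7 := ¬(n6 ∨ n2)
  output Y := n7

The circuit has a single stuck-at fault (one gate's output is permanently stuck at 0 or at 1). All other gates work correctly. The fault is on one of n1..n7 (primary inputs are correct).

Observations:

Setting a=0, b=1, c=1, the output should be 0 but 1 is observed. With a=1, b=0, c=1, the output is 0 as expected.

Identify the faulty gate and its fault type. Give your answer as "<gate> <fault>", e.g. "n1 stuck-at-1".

n1 stuck-at-0

Fault-free values for test 1 (a=0, b=1, c=1): n1=1, n2=1, n3=1, n4=1, n5=0, n6=0, n7=0, giving Y=0. Observed 1.
Test 1: faults giving observed 1 are {n1 stuck-at-0, n2 stuck-at-0, n7 stuck-at-1}.
Test 2 (a=1, b=0, c=1): fault-free n1=0, n2=1, n3=1, n4=1, n5=0, n6=0, n7=0 → 0; observed 0. Eliminates n2 stuck-at-0, n7 stuck-at-1.
Only n1 stuck-at-0 is consistent with every test.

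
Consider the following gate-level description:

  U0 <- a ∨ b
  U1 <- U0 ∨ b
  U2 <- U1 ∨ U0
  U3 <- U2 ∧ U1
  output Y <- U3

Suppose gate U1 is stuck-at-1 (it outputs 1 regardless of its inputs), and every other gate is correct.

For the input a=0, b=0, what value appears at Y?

Propagate with U1 forced: U0=0, U1=1 [stuck-at-1], U2=1, U3=1.
So Y = 1. (Without the fault it would be 0.)

1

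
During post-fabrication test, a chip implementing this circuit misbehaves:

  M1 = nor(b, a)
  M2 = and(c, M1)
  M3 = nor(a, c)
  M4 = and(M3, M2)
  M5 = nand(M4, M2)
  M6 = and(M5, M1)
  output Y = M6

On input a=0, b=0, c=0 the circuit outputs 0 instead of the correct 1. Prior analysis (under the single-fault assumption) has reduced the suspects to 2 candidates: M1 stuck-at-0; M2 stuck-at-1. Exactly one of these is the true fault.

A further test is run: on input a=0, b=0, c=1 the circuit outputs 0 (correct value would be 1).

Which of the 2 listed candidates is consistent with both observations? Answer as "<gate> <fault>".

Evaluate each candidate on input a=0, b=0, c=1:
  M1 stuck-at-0: M1=0 [stuck-at-0], M2=0, M3=0, M4=0, M5=1, M6=0 → 0 — matches
  M2 stuck-at-1: M1=1, M2=1 [stuck-at-1], M3=0, M4=0, M5=1, M6=1 → 1 — eliminated
Only M1 stuck-at-0 reproduces the observed 0.

M1 stuck-at-0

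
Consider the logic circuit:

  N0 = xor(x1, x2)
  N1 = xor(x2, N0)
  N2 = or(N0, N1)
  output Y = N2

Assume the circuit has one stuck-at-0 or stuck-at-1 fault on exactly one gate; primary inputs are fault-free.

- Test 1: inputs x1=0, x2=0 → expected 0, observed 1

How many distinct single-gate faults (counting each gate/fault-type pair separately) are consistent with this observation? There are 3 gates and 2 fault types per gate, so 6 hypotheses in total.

3

Fault-free: N0=0, N1=0, N2=0 → 0. Observed 1.
  N0 stuck-at-0: output 0 ✗
  N0 stuck-at-1: output 1 ✓
  N1 stuck-at-0: output 0 ✗
  N1 stuck-at-1: output 1 ✓
  N2 stuck-at-0: output 0 ✗
  N2 stuck-at-1: output 1 ✓
Consistent faults: {N0 stuck-at-1, N1 stuck-at-1, N2 stuck-at-1} — 3 in all.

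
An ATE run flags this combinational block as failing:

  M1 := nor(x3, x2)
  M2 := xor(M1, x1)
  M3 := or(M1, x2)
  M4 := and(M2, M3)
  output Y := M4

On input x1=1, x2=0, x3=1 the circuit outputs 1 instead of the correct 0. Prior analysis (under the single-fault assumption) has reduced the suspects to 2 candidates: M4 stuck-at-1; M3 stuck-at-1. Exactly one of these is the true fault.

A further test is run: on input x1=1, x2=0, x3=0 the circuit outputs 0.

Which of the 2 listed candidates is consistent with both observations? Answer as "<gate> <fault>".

Evaluate each candidate on input x1=1, x2=0, x3=0:
  M4 stuck-at-1: M1=1, M2=0, M3=1, M4=1 [stuck-at-1] → 1 — eliminated
  M3 stuck-at-1: M1=1, M2=0, M3=1 [stuck-at-1], M4=0 → 0 — matches
Only M3 stuck-at-1 reproduces the observed 0.

M3 stuck-at-1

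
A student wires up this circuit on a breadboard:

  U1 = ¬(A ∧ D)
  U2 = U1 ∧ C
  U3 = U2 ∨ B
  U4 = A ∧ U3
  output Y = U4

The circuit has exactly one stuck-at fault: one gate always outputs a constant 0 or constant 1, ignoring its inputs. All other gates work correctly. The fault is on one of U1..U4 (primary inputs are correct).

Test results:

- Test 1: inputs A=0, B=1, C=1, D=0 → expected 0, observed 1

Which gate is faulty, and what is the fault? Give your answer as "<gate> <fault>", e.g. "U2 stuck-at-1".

U4 stuck-at-1

Fault-free values for test 1 (A=0, B=1, C=1, D=0): U1=1, U2=1, U3=1, U4=0, giving Y=0. Observed 1.
Test 1: faults giving observed 1 are {U4 stuck-at-1}.
Only U4 stuck-at-1 is consistent with every test.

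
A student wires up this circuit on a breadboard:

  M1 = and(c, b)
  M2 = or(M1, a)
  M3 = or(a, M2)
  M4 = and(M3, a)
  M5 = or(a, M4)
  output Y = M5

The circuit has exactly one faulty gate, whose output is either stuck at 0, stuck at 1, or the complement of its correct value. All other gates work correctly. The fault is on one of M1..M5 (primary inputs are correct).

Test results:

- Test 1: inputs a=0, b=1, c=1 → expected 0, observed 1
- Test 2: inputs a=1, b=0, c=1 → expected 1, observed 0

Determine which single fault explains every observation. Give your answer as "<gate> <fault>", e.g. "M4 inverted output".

M5 inverted output

Fault-free values for test 1 (a=0, b=1, c=1): M1=1, M2=1, M3=1, M4=0, M5=0, giving Y=0. Observed 1.
Test 1: faults giving observed 1 are {M4 stuck-at-1, M4 inverted output, M5 stuck-at-1, M5 inverted output}.
Test 2 (a=1, b=0, c=1): fault-free M1=0, M2=1, M3=1, M4=1, M5=1 → 1; observed 0. Eliminates M4 stuck-at-1, M4 inverted output, M5 stuck-at-1.
Only M5 inverted output is consistent with every test.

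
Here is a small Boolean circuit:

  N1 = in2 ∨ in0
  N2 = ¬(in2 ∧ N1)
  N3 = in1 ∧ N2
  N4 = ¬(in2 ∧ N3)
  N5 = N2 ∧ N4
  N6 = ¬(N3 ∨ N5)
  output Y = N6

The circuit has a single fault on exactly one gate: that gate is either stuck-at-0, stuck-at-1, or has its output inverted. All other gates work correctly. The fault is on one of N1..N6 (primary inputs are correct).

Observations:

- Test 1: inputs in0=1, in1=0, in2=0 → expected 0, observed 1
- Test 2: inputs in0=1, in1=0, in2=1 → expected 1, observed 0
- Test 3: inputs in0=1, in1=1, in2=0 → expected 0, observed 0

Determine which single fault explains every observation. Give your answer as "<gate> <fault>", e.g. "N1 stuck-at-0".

Fault-free values for test 1 (in0=1, in1=0, in2=0): N1=1, N2=1, N3=0, N4=1, N5=1, N6=0, giving Y=0. Observed 1.
Test 1: faults giving observed 1 are {N2 stuck-at-0, N2 inverted output, N4 stuck-at-0, N4 inverted output, N5 stuck-at-0, N5 inverted output, N6 stuck-at-1, N6 inverted output}.
Test 2 (in0=1, in1=0, in2=1): fault-free N1=1, N2=0, N3=0, N4=1, N5=0, N6=1 → 1; observed 0. Eliminates N2 stuck-at-0, N4 stuck-at-0, N4 inverted output, N5 stuck-at-0, N6 stuck-at-1.
Test 3 (in0=1, in1=1, in2=0): fault-free N1=1, N2=1, N3=1, N4=1, N5=1, N6=0 → 0; observed 0. Eliminates N2 inverted output, N6 inverted output.
Only N5 inverted output is consistent with every test.

N5 inverted output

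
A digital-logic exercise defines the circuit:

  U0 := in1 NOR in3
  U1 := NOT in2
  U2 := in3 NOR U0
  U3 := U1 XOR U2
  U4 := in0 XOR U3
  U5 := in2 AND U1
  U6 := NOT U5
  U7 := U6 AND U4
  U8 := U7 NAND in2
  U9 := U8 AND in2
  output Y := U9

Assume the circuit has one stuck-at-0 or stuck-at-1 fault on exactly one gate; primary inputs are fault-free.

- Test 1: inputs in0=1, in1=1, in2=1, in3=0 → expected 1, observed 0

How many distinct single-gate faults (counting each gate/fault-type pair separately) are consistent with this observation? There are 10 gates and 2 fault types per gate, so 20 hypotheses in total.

Fault-free: U0=0, U1=0, U2=1, U3=1, U4=0, U5=0, U6=1, U7=0, U8=1, U9=1 → 1. Observed 0.
  U0: stuck-at-1 ✓; others ✗
  U1: none of the 2 fault types match ✗
  U2: stuck-at-0 ✓; others ✗
  U3: stuck-at-0 ✓; others ✗
  U4: stuck-at-1 ✓; others ✗
  U5: none of the 2 fault types match ✗
  U6: none of the 2 fault types match ✗
  U7: stuck-at-1 ✓; others ✗
  U8: stuck-at-0 ✓; others ✗
  U9: stuck-at-0 ✓; others ✗
Consistent faults: {U0 stuck-at-1, U2 stuck-at-0, U3 stuck-at-0, U4 stuck-at-1, U7 stuck-at-1, U8 stuck-at-0, U9 stuck-at-0} — 7 in all.

7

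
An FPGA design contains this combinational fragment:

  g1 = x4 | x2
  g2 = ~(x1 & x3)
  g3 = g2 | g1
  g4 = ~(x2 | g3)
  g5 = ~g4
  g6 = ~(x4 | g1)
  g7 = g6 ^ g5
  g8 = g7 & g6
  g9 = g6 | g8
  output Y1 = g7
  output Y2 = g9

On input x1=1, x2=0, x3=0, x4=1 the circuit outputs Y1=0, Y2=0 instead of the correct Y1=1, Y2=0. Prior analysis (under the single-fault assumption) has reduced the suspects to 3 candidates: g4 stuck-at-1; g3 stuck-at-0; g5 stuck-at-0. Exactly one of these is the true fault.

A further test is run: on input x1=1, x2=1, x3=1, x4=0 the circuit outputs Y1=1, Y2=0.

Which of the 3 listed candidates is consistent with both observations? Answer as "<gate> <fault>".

g3 stuck-at-0

Evaluate each candidate on input x1=1, x2=1, x3=1, x4=0:
  g4 stuck-at-1: g1=1, g2=0, g3=1, g4=1 [stuck-at-1], g5=0, g6=0, g7=0, g8=0, g9=0 → Y1=0, Y2=0 — eliminated
  g3 stuck-at-0: g1=1, g2=0, g3=0 [stuck-at-0], g4=0, g5=1, g6=0, g7=1, g8=0, g9=0 → Y1=1, Y2=0 — matches
  g5 stuck-at-0: g1=1, g2=0, g3=1, g4=0, g5=0 [stuck-at-0], g6=0, g7=0, g8=0, g9=0 → Y1=0, Y2=0 — eliminated
Only g3 stuck-at-0 reproduces the observed Y1=1, Y2=0.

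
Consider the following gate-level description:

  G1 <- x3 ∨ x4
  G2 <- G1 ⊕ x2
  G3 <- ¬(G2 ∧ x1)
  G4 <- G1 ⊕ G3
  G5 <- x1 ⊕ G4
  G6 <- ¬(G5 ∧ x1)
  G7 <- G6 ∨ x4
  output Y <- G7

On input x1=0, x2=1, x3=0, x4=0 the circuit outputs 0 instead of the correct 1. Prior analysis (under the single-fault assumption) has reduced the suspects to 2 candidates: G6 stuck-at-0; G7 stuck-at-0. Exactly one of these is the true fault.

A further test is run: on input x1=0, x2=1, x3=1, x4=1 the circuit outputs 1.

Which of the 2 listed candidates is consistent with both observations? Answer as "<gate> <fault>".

Evaluate each candidate on input x1=0, x2=1, x3=1, x4=1:
  G6 stuck-at-0: G1=1, G2=0, G3=1, G4=0, G5=0, G6=0 [stuck-at-0], G7=1 → 1 — matches
  G7 stuck-at-0: G1=1, G2=0, G3=1, G4=0, G5=0, G6=1, G7=0 [stuck-at-0] → 0 — eliminated
Only G6 stuck-at-0 reproduces the observed 1.

G6 stuck-at-0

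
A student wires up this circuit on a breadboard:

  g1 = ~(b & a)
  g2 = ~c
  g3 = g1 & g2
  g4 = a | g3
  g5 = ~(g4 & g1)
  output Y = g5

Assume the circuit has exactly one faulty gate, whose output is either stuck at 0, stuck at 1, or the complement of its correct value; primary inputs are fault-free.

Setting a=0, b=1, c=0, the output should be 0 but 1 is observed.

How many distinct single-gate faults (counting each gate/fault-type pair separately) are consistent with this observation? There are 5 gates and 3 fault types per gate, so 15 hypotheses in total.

10

Fault-free: g1=1, g2=1, g3=1, g4=1, g5=0 → 0. Observed 1.
  g1: stuck-at-0, inverted output ✓; others ✗
  g2: stuck-at-0, inverted output ✓; others ✗
  g3: stuck-at-0, inverted output ✓; others ✗
  g4: stuck-at-0, inverted output ✓; others ✗
  g5: stuck-at-1, inverted output ✓; others ✗
Consistent faults: {g1 stuck-at-0, g1 inverted output, g2 stuck-at-0, g2 inverted output, g3 stuck-at-0, g3 inverted output, g4 stuck-at-0, g4 inverted output, g5 stuck-at-1, g5 inverted output} — 10 in all.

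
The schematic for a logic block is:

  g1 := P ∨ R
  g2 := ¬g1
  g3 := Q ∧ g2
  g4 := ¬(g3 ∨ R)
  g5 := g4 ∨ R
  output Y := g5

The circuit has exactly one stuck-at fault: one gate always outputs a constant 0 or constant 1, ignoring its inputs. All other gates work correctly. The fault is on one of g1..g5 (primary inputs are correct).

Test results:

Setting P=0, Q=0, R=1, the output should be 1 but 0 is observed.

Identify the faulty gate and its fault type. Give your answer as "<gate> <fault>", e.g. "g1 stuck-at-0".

Fault-free values for test 1 (P=0, Q=0, R=1): g1=1, g2=0, g3=0, g4=0, g5=1, giving Y=1. Observed 0.
Test 1: faults giving observed 0 are {g5 stuck-at-0}.
Only g5 stuck-at-0 is consistent with every test.

g5 stuck-at-0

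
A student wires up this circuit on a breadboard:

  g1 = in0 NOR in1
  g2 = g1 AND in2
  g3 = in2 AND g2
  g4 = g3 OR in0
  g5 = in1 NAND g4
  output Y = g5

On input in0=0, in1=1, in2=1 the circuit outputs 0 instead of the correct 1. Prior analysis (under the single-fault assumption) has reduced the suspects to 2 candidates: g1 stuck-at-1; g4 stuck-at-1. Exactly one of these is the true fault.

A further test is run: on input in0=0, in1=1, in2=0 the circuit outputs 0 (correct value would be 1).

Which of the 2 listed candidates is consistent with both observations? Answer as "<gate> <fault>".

g4 stuck-at-1

Evaluate each candidate on input in0=0, in1=1, in2=0:
  g1 stuck-at-1: g1=1 [stuck-at-1], g2=0, g3=0, g4=0, g5=1 → 1 — eliminated
  g4 stuck-at-1: g1=0, g2=0, g3=0, g4=1 [stuck-at-1], g5=0 → 0 — matches
Only g4 stuck-at-1 reproduces the observed 0.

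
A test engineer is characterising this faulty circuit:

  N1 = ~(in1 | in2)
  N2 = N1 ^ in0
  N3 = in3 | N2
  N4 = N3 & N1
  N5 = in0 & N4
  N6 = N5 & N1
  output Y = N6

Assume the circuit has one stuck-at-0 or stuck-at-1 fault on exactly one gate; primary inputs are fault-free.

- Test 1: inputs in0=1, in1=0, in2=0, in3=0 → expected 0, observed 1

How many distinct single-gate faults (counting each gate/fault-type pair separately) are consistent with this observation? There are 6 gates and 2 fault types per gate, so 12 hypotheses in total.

5

Fault-free: N1=1, N2=0, N3=0, N4=0, N5=0, N6=0 → 0. Observed 1.
  N1 stuck-at-0: output 0 ✗
  N1 stuck-at-1: output 0 ✗
  N2 stuck-at-0: output 0 ✗
  N2 stuck-at-1: output 1 ✓
  N3 stuck-at-0: output 0 ✗
  N3 stuck-at-1: output 1 ✓
  N4 stuck-at-0: output 0 ✗
  N4 stuck-at-1: output 1 ✓
  N5 stuck-at-0: output 0 ✗
  N5 stuck-at-1: output 1 ✓
  N6 stuck-at-0: output 0 ✗
  N6 stuck-at-1: output 1 ✓
Consistent faults: {N2 stuck-at-1, N3 stuck-at-1, N4 stuck-at-1, N5 stuck-at-1, N6 stuck-at-1} — 5 in all.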